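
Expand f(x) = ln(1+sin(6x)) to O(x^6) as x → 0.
6*x - 18*x**2 + 36*x**3 - 108*x**4 + 324*x**5 + O(x**6)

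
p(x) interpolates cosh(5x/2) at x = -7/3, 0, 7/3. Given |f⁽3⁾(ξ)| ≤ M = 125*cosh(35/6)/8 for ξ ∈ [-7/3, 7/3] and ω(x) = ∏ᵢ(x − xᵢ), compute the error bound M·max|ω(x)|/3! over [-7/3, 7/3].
42875*sqrt(3)*cosh(35/6)/5832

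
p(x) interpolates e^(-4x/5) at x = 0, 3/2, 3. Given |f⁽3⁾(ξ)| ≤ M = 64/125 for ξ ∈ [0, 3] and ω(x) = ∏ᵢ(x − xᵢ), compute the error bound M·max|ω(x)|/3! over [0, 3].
8*sqrt(3)/125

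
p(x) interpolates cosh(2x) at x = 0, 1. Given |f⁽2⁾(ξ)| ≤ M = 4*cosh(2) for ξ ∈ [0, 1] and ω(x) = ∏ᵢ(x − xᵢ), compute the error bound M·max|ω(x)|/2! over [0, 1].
cosh(2)/2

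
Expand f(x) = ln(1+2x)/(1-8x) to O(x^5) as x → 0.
2*x + 14*x**2 + 344*x**3/3 + 2740*x**4/3 + O(x**5)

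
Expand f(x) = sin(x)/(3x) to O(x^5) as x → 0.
1/3 - x**2/18 + x**4/360 + O(x**5)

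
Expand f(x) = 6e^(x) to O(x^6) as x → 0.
6 + 6*x + 3*x**2 + x**3 + x**4/4 + x**5/20 + O(x**6)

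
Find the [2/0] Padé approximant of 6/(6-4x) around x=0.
4*x**2/9 + 2*x/3 + 1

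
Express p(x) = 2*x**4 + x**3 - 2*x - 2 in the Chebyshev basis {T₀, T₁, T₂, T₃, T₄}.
(-5/4)T₀ + (-5/4)T₁ + T₂ + (1/4)T₃ + (1/4)T₄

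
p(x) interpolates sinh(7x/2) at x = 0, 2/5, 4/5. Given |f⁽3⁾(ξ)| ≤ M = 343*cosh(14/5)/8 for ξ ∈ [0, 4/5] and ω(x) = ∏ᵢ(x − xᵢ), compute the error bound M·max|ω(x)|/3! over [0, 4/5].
343*sqrt(3)*cosh(14/5)/3375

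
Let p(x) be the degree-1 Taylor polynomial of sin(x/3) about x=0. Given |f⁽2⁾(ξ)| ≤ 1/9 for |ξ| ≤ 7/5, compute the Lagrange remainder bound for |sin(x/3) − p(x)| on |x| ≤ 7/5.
49/450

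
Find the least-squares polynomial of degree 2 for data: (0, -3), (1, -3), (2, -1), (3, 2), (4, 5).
-16/5 + (1/10)x + (1/2)x²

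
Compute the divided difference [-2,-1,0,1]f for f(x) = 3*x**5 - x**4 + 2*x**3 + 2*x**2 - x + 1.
19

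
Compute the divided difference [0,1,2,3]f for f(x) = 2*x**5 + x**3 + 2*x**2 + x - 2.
51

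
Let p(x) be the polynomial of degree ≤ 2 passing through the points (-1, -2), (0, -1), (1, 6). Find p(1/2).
7/4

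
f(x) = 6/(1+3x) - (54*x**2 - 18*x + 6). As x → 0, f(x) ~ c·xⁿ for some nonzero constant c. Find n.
3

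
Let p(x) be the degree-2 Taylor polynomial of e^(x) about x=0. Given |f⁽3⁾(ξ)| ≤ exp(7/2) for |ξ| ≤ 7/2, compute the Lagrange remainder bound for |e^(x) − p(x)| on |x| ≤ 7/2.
343*exp(7/2)/48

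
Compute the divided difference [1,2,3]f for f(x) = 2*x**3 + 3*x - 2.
12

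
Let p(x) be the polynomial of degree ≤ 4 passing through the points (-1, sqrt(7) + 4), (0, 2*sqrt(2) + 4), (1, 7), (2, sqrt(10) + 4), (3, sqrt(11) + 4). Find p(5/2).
-5*sqrt(7)/128 + 7*sqrt(2)/16 + 35*sqrt(11)/128 + 151/64 + 35*sqrt(10)/32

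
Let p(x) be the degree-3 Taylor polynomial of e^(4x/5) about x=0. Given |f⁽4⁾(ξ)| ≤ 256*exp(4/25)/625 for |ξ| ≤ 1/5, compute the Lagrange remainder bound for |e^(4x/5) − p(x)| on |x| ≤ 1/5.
32*exp(4/25)/1171875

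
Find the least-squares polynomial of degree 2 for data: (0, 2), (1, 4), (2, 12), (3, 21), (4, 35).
62/35 + (81/70)x + (25/14)x²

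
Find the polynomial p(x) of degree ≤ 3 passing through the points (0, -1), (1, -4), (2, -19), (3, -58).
-2*x**3 - x - 1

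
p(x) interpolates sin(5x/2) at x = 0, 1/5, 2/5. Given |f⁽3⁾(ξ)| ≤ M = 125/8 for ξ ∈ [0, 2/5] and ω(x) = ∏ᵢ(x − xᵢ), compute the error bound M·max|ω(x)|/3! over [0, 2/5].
sqrt(3)/216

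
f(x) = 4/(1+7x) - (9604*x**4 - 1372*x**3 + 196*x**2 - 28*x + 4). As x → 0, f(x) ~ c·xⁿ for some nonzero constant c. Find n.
5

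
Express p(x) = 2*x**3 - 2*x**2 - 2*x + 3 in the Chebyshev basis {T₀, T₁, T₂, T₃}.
(2)T₀ + (-1/2)T₁ - T₂ + (1/2)T₃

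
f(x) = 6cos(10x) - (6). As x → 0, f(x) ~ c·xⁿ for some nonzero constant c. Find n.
2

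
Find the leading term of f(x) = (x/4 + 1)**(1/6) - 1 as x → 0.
x/24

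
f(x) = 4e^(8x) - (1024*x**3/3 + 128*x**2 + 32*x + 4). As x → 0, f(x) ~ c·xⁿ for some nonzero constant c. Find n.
4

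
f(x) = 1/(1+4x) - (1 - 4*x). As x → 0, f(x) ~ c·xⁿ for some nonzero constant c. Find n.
2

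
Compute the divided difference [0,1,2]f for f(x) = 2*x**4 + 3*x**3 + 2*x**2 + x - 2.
25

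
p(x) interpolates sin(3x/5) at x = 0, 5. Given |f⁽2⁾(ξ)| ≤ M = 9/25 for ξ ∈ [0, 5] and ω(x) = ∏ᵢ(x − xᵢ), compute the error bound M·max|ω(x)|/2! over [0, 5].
9/8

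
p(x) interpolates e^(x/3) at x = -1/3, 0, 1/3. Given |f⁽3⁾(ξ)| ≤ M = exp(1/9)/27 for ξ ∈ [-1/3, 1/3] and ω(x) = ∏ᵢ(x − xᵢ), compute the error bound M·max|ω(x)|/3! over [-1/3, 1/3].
sqrt(3)*exp(1/9)/19683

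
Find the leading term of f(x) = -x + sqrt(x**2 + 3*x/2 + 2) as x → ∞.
3/4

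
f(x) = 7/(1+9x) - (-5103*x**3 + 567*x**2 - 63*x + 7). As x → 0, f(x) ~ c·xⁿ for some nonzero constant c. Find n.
4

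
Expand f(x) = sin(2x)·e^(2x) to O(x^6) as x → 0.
2*x + 4*x**2 + 8*x**3/3 - 16*x**5/15 + O(x**6)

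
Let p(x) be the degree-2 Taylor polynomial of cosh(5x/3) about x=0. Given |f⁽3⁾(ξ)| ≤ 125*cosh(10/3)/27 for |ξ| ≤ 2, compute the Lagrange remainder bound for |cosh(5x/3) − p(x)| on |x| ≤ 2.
500*cosh(10/3)/81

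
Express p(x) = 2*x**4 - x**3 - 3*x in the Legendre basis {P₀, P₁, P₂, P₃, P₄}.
(2/5)P₀ + (-18/5)P₁ + (8/7)P₂ + (-2/5)P₃ + (16/35)P₄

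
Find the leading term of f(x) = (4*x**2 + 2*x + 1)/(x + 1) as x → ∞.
4*x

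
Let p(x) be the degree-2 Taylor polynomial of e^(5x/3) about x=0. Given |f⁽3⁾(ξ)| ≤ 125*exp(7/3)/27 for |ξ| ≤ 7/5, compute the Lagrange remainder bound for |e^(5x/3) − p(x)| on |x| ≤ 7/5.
343*exp(7/3)/162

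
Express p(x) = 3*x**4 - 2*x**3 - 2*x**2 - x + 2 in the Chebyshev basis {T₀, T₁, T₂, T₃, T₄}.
(17/8)T₀ + (-5/2)T₁ + (1/2)T₂ + (-1/2)T₃ + (3/8)T₄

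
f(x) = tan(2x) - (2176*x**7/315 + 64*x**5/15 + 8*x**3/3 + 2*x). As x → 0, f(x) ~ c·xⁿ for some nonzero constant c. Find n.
9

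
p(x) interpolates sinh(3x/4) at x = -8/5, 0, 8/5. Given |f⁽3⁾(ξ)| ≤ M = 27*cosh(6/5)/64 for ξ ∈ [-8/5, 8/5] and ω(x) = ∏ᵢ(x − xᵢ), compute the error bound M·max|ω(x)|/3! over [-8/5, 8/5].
8*sqrt(3)*cosh(6/5)/125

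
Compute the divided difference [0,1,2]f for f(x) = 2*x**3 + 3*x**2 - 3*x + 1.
9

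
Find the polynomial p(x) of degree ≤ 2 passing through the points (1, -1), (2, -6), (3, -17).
-3*x**2 + 4*x - 2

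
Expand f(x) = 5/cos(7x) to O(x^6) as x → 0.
5 + 245*x**2/2 + 60025*x**4/24 + O(x**6)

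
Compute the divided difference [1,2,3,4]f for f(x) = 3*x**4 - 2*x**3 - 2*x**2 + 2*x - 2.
28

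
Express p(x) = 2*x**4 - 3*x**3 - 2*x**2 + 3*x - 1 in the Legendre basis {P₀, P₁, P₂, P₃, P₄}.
(-19/15)P₀ + (6/5)P₁ + (-4/21)P₂ + (-6/5)P₃ + (16/35)P₄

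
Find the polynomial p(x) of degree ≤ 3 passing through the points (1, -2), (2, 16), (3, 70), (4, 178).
3*x**3 - 3*x - 2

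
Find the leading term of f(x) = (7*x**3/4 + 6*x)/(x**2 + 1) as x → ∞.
7*x/4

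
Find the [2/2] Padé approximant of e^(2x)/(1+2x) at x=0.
(7*x**2/9 + 4*x/3 + 1)/(-11*x**2/9 + 4*x/3 + 1)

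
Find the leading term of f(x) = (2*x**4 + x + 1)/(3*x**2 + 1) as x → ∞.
2*x**2/3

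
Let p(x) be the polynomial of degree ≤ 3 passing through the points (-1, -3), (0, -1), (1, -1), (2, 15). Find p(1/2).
-15/8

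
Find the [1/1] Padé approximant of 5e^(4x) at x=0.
(10*x + 5)/(1 - 2*x)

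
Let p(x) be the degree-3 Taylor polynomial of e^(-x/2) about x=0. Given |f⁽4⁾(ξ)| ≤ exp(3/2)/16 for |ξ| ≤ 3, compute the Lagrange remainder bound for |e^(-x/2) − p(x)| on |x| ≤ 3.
27*exp(3/2)/128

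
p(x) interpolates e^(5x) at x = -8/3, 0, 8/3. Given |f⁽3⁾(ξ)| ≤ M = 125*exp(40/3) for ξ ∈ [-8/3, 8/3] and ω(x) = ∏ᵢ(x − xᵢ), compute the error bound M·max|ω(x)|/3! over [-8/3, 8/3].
64000*sqrt(3)*exp(40/3)/729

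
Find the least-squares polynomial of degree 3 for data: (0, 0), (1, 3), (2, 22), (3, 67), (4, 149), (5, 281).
-13/126 + (-299/756)x + (121/63)x² + (203/108)x³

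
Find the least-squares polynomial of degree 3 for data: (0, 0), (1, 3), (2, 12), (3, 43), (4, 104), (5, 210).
2/21 + (349/126)x + (-193/84)x² + (73/36)x³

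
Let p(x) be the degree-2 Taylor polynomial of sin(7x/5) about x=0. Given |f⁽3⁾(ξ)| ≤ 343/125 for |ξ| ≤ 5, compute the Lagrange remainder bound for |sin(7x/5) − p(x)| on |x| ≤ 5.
343/6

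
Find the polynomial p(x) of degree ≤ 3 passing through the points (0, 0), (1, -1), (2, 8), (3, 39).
2*x**3 - x**2 - 2*x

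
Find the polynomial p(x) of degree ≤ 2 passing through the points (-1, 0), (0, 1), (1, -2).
-2*x**2 - x + 1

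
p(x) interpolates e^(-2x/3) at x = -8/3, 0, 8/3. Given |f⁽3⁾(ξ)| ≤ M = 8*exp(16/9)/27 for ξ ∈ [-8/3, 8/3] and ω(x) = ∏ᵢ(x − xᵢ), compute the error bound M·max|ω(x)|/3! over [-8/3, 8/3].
4096*sqrt(3)*exp(16/9)/19683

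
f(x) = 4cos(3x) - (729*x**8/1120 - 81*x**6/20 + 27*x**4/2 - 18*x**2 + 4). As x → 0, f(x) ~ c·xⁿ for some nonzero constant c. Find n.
10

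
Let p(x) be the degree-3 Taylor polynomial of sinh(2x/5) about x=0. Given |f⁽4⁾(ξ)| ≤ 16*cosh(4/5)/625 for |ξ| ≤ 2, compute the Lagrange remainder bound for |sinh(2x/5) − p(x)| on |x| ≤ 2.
32*cosh(4/5)/1875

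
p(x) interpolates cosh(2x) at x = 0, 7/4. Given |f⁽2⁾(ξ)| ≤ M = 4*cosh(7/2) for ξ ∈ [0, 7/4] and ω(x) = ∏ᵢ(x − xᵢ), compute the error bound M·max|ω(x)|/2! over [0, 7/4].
49*cosh(7/2)/32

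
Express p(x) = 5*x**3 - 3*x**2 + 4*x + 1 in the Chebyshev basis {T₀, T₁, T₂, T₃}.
(-1/2)T₀ + (31/4)T₁ + (-3/2)T₂ + (5/4)T₃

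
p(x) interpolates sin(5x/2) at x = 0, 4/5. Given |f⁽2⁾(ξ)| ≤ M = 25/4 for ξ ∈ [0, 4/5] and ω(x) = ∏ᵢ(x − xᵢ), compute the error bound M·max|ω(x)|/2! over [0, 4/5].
1/2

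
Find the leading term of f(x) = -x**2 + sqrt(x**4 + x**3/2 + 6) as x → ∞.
x/4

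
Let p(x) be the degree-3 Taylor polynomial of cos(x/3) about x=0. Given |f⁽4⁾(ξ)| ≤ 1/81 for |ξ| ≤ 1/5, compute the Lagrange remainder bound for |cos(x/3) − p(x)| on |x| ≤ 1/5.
1/1215000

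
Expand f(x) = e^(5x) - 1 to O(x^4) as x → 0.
5*x + 25*x**2/2 + 125*x**3/6 + O(x**4)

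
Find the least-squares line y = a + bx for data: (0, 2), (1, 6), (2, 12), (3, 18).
a = 7/5, b = 27/5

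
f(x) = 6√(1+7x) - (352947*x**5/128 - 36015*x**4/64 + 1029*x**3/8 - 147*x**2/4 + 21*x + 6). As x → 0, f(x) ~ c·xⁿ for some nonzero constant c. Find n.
6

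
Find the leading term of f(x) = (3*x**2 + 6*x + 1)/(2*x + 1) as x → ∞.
3*x/2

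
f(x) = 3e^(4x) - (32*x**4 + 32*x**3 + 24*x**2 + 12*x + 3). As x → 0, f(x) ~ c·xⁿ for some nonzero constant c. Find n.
5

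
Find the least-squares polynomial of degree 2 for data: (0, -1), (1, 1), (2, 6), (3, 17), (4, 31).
-32/35 + (-4/7)x + (15/7)x²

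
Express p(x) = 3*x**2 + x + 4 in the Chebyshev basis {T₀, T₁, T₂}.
(11/2)T₀ + T₁ + (3/2)T₂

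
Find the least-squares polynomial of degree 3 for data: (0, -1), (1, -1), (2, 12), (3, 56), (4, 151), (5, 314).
-62/63 + (-103/378)x + (-719/252)x² + (335/108)x³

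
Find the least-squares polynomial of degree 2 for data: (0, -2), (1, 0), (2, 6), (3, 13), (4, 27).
-64/35 + (-3/70)x + (25/14)x²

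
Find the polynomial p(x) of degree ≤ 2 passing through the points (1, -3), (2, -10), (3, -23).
-3*x**2 + 2*x - 2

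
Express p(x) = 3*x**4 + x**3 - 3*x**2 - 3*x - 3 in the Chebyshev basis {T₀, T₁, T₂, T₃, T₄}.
(-27/8)T₀ + (-9/4)T₁ + (1/4)T₃ + (3/8)T₄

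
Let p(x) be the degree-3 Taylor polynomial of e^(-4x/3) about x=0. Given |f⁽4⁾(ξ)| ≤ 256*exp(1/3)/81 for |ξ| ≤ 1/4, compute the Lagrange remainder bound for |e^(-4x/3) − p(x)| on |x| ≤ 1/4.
exp(1/3)/1944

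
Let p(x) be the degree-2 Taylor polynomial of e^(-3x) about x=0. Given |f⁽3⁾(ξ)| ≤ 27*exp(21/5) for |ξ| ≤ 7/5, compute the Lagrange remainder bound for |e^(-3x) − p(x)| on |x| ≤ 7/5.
3087*exp(21/5)/250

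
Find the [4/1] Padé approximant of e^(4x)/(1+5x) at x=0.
(52128*x**4/4235 + 130528*x**3/12705 + 34008*x**2/4235 + 16812*x/4235 + 1)/(21047*x/4235 + 1)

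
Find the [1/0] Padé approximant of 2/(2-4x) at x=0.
2*x + 1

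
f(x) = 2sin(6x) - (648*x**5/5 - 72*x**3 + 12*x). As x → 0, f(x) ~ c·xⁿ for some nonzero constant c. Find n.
7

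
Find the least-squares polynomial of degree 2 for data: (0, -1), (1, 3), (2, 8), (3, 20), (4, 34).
-26/35 + (69/70)x + (27/14)x²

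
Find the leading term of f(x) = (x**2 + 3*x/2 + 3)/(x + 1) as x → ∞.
x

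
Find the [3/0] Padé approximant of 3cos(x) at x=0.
3 - 3*x**2/2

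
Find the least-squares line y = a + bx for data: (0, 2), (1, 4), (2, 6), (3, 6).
a = 12/5, b = 7/5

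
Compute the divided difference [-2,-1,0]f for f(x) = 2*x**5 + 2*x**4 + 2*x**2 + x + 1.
-14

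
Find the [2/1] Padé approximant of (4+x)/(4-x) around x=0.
(x/4 + 1)/(1 - x/4)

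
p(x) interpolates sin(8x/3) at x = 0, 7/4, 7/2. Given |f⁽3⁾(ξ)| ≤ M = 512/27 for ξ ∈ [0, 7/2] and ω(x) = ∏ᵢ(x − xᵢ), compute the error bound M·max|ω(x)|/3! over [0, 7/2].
2744*sqrt(3)/729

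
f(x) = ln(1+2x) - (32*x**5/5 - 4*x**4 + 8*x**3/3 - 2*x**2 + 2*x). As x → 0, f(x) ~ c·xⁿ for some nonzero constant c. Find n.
6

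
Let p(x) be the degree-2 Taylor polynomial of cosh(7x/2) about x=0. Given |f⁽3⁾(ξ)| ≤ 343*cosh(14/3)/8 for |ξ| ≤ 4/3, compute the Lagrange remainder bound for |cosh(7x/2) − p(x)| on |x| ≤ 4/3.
1372*cosh(14/3)/81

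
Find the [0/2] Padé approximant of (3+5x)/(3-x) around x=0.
1/(10*x**2/3 - 2*x + 1)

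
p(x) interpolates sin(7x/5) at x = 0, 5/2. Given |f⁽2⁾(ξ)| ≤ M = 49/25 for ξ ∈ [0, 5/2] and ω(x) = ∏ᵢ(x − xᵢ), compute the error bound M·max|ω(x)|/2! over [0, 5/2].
49/32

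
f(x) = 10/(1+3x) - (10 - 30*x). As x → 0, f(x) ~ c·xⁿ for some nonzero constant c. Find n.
2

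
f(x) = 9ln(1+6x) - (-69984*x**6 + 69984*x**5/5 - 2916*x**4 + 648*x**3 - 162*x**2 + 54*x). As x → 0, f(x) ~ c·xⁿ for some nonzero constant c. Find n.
7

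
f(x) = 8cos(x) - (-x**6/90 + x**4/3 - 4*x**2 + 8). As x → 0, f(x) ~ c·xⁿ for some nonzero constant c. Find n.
8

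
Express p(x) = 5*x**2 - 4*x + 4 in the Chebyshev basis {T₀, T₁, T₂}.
(13/2)T₀ + (-4)T₁ + (5/2)T₂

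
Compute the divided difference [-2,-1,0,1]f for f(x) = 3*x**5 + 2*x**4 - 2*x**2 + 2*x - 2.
11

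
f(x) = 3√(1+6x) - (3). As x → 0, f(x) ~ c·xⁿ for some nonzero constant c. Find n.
1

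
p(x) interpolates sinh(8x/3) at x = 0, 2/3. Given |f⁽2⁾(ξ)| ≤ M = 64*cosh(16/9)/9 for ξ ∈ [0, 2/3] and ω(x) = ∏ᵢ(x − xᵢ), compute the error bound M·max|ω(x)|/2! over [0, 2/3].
32*cosh(16/9)/81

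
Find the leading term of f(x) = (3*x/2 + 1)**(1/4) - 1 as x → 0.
3*x/8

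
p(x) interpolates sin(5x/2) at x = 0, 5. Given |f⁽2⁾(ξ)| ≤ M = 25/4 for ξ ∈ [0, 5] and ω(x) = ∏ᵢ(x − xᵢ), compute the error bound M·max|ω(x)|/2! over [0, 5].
625/32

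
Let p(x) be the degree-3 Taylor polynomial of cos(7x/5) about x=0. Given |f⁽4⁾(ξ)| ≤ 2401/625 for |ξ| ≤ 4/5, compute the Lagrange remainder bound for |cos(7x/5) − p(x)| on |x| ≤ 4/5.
76832/1171875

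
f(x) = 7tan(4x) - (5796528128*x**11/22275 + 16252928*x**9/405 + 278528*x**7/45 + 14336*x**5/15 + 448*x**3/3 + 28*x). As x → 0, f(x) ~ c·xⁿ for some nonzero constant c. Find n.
13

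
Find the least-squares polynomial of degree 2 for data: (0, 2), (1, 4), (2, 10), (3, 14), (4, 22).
64/35 + (15/7)x + (5/7)x²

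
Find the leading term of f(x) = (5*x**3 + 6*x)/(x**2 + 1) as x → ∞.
5*x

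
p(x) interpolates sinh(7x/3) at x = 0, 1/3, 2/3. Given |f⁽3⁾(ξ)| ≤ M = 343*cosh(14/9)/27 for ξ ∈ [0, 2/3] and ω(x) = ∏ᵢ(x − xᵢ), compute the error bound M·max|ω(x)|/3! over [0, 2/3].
343*sqrt(3)*cosh(14/9)/19683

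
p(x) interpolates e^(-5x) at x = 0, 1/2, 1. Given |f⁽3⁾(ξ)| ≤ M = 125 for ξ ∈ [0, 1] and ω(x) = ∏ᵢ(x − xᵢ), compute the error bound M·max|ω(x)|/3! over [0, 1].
125*sqrt(3)/216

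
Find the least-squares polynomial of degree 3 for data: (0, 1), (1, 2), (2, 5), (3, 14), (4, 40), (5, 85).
127/126 + (1985/756)x + (-661/252)x² + (59/54)x³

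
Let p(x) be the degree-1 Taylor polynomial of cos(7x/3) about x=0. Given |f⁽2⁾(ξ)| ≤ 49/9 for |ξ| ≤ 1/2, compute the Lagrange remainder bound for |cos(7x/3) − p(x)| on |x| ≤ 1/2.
49/72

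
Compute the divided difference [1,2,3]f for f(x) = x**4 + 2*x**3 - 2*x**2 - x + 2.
35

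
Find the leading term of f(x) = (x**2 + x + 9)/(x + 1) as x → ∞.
x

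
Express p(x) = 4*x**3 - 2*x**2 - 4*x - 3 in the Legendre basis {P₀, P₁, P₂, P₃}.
(-11/3)P₀ + (-8/5)P₁ + (-4/3)P₂ + (8/5)P₃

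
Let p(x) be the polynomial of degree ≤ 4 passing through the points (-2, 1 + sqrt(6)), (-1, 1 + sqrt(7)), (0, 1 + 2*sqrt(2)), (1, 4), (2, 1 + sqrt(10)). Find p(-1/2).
-5*sqrt(6)/128 + 3*sqrt(10)/128 + 17/32 + 15*sqrt(7)/32 + 45*sqrt(2)/32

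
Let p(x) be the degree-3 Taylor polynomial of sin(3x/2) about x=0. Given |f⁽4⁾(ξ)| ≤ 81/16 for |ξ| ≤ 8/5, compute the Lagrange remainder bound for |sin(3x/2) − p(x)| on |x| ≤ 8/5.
864/625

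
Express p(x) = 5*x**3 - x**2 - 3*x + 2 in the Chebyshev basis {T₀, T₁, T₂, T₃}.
(3/2)T₀ + (3/4)T₁ + (-1/2)T₂ + (5/4)T₃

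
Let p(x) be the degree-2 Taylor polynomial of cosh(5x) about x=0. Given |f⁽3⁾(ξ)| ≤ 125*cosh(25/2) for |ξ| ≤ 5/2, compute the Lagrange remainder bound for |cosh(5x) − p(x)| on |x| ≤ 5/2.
15625*cosh(25/2)/48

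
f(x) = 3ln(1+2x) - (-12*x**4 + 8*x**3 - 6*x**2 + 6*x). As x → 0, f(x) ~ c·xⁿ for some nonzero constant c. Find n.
5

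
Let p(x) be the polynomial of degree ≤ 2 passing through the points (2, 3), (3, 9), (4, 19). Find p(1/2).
3/2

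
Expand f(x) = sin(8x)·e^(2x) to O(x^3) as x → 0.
8*x + 16*x**2 + O(x**3)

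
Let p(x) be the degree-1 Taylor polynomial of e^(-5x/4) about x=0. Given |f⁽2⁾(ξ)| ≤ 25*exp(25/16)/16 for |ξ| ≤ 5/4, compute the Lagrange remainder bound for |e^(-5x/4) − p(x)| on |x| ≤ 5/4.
625*exp(25/16)/512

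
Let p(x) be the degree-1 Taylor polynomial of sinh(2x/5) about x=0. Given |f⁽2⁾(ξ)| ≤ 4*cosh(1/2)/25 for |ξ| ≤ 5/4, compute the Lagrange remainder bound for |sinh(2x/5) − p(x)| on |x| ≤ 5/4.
cosh(1/2)/8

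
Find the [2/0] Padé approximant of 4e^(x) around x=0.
2*x**2 + 4*x + 4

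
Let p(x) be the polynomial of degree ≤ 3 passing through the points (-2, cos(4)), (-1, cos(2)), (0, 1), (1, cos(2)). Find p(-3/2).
cos(2) - 5/16 + 5*cos(4)/16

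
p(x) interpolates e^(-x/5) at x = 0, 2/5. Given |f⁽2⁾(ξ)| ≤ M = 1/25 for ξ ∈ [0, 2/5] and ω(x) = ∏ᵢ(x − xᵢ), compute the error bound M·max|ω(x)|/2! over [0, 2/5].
1/1250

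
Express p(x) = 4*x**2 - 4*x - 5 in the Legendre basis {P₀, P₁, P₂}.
(-11/3)P₀ + (-4)P₁ + (8/3)P₂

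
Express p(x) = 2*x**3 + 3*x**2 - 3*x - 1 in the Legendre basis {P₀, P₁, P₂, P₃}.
(-9/5)P₁ + (2)P₂ + (4/5)P₃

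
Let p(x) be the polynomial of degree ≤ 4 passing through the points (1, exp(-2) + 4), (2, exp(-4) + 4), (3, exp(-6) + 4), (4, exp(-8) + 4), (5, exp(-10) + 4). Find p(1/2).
(-420*exp(6) - 180*exp(2) + 35 + 378*exp(4) + 315*exp(8) + 512*exp(10))*exp(-10)/128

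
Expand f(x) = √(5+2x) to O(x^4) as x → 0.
sqrt(5) + sqrt(5)*x/5 - sqrt(5)*x**2/50 + sqrt(5)*x**3/250 + O(x**4)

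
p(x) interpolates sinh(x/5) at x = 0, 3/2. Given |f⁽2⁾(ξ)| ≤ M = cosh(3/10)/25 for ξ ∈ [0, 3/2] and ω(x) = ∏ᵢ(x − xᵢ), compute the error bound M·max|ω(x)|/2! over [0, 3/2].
9*cosh(3/10)/800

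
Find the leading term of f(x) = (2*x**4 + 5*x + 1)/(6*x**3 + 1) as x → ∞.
x/3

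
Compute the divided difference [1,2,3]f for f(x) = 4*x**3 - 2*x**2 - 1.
22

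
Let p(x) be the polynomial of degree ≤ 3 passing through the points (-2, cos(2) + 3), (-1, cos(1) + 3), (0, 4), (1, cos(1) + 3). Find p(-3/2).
5*cos(2)/16 + cos(1) + 43/16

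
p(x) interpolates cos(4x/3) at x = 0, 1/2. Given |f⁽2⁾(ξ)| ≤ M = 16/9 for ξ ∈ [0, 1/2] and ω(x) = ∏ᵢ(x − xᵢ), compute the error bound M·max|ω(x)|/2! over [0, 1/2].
1/18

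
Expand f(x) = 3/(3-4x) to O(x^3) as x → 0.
1 + 4*x/3 + 16*x**2/9 + O(x**3)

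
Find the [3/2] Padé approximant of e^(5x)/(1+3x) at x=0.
(6875*x**3/978 + 4425*x**2/652 + 660*x/163 + 1)/(-2485*x**2/652 + 334*x/163 + 1)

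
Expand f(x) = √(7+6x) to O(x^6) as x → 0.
sqrt(7) + 3*sqrt(7)*x/7 - 9*sqrt(7)*x**2/98 + 27*sqrt(7)*x**3/686 - 405*sqrt(7)*x**4/19208 + 243*sqrt(7)*x**5/19208 + O(x**6)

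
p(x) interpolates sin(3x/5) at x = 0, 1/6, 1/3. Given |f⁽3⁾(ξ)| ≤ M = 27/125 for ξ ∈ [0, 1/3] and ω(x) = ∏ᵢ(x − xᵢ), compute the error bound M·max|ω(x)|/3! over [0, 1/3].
sqrt(3)/27000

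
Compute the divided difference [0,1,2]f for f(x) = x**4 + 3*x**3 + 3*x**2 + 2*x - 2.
19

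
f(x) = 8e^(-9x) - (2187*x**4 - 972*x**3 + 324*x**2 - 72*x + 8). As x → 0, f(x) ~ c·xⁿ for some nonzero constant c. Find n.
5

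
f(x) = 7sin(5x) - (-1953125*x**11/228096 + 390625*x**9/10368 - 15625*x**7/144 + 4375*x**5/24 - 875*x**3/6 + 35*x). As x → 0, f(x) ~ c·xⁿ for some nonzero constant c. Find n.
13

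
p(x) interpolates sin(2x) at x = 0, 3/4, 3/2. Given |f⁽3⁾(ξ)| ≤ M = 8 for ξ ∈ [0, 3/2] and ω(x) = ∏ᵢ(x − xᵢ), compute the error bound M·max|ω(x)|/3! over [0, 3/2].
sqrt(3)/8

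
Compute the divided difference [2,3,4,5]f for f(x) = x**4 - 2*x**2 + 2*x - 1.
14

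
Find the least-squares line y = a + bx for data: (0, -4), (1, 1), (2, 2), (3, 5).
a = -16/5, b = 14/5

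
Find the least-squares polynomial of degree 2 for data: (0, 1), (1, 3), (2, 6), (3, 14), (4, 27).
51/35 + (-99/70)x + (27/14)x²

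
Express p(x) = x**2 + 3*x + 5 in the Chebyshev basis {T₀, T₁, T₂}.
(11/2)T₀ + (3)T₁ + (1/2)T₂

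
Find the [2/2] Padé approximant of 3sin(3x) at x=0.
9*x/(3*x**2/2 + 1)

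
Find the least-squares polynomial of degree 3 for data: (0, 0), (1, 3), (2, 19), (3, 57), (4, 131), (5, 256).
-29/126 + (311/108)x + (-271/252)x² + (58/27)x³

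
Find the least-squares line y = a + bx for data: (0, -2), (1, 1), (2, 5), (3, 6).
a = -17/10, b = 14/5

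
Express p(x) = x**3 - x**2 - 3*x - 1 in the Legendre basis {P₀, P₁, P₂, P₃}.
(-4/3)P₀ + (-12/5)P₁ + (-2/3)P₂ + (2/5)P₃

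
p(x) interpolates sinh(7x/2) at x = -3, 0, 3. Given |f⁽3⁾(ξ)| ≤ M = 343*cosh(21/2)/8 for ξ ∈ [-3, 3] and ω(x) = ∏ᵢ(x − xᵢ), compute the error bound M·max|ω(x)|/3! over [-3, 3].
343*sqrt(3)*cosh(21/2)/8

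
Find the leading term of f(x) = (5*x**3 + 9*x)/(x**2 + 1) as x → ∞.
5*x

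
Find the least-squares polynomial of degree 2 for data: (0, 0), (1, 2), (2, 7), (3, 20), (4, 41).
4/7 + (-22/7)x + (23/7)x²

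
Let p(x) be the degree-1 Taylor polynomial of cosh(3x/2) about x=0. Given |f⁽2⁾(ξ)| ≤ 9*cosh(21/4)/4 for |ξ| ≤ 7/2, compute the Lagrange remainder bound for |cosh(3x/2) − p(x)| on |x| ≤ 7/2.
441*cosh(21/4)/32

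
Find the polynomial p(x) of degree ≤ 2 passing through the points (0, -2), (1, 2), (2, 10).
2*x**2 + 2*x - 2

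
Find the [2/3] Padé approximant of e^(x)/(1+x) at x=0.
(13*x**2/140 + 18*x/35 + 1)/(8*x**3/105 - 57*x**2/140 + 18*x/35 + 1)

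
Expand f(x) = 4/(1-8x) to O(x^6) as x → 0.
4 + 32*x + 256*x**2 + 2048*x**3 + 16384*x**4 + 131072*x**5 + O(x**6)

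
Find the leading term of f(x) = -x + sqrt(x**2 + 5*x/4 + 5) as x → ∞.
5/8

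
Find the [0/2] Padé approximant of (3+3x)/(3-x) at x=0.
1/(4*x**2/3 - 4*x/3 + 1)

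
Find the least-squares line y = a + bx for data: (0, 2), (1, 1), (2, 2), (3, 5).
a = 1, b = 1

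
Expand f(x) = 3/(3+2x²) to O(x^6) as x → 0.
1 - 2*x**2/3 + 4*x**4/9 + O(x**6)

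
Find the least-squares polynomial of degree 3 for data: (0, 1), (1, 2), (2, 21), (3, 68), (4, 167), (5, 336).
40/63 + (713/378)x + (-295/126)x² + (83/27)x³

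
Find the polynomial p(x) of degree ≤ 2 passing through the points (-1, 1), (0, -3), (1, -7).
-4*x - 3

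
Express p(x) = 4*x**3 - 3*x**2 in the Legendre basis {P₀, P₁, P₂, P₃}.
-P₀ + (12/5)P₁ + (-2)P₂ + (8/5)P₃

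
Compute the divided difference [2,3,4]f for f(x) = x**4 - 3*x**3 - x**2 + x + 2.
27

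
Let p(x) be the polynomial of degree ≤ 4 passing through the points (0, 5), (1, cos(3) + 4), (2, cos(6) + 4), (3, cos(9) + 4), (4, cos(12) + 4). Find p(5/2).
15*cos(9)/32 - 5*cos(12)/128 - 5*cos(3)/32 + 45*cos(6)/64 + 515/128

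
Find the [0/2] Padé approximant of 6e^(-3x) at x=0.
6/(9*x**2/2 + 3*x + 1)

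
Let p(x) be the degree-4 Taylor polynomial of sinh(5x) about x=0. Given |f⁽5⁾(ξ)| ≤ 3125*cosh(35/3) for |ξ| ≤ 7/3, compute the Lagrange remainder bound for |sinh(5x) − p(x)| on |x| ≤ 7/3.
10504375*cosh(35/3)/5832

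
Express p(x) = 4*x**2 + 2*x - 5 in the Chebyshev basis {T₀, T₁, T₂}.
(-3)T₀ + (2)T₁ + (2)T₂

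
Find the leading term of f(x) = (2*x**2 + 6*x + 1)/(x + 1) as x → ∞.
2*x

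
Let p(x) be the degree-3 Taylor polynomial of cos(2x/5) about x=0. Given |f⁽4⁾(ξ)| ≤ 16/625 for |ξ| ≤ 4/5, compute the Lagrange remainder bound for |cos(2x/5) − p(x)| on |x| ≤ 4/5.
512/1171875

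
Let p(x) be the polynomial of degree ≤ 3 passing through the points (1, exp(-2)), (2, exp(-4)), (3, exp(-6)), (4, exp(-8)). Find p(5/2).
(-exp(6) - 1 + 9*exp(2) + 9*exp(4))*exp(-8)/16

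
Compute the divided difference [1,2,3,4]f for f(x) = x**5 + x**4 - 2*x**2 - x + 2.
75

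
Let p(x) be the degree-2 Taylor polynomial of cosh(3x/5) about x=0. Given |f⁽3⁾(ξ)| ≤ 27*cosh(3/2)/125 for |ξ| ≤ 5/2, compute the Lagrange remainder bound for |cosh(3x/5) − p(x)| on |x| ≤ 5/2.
9*cosh(3/2)/16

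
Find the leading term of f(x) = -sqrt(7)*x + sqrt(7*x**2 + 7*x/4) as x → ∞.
sqrt(7)/8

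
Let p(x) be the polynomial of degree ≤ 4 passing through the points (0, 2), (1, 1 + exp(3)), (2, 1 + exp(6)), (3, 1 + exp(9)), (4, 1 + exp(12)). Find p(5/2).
-5*exp(12)/128 - 5*exp(3)/32 + 131/128 + 45*exp(6)/64 + 15*exp(9)/32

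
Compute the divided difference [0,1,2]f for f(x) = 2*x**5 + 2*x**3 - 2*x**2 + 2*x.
34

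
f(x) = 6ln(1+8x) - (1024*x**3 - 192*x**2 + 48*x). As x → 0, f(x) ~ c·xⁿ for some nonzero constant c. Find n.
4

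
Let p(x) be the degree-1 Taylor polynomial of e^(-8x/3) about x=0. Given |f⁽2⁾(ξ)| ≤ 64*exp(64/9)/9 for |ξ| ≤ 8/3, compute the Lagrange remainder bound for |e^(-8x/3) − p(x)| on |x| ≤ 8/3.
2048*exp(64/9)/81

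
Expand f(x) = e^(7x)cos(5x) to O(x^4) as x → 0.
1 + 7*x + 12*x**2 - 91*x**3/3 + O(x**4)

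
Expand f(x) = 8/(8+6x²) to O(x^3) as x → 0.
1 - 3*x**2/4 + O(x**3)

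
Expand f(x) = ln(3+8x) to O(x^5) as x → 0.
log(3) + 8*x/3 - 32*x**2/9 + 512*x**3/81 - 1024*x**4/81 + O(x**5)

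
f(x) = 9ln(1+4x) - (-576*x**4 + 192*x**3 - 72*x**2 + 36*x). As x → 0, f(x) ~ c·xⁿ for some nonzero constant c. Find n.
5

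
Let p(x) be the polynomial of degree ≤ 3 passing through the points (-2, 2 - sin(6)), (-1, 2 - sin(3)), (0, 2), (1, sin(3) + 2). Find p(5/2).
35*sin(6)/16 - 15*sin(3)/8 + 2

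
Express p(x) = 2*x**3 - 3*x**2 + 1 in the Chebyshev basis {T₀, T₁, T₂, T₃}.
(-1/2)T₀ + (3/2)T₁ + (-3/2)T₂ + (1/2)T₃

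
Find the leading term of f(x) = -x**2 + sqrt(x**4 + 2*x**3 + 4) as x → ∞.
x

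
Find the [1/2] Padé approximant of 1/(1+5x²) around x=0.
1/(5*x**2 + 1)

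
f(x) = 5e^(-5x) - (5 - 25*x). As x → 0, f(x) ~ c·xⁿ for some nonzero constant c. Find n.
2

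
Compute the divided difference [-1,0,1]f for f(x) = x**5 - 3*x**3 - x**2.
-1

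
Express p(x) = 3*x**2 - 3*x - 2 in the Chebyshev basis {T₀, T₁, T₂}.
(-1/2)T₀ + (-3)T₁ + (3/2)T₂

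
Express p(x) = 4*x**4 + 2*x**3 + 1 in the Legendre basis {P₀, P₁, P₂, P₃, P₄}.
(9/5)P₀ + (6/5)P₁ + (16/7)P₂ + (4/5)P₃ + (32/35)P₄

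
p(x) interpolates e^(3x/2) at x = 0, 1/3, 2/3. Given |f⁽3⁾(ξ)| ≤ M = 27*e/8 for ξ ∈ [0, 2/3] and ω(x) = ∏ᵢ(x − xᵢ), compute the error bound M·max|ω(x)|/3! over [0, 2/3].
sqrt(3)*e/216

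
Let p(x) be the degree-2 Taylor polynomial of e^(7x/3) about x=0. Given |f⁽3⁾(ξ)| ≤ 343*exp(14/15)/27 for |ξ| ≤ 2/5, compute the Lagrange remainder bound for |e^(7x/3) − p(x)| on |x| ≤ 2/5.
1372*exp(14/15)/10125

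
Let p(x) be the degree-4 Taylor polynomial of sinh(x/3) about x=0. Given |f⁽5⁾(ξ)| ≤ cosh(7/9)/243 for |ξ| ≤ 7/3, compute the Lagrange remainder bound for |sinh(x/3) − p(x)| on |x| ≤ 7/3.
16807*cosh(7/9)/7085880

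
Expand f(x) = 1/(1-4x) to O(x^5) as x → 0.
1 + 4*x + 16*x**2 + 64*x**3 + 256*x**4 + O(x**5)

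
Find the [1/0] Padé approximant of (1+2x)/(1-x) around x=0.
3*x + 1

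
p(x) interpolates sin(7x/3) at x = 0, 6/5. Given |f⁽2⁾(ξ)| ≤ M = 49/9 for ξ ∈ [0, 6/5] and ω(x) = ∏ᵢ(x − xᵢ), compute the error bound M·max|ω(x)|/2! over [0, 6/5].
49/50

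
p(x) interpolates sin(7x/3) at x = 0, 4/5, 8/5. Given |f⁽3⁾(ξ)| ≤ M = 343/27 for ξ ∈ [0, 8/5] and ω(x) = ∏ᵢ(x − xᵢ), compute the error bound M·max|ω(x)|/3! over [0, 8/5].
21952*sqrt(3)/91125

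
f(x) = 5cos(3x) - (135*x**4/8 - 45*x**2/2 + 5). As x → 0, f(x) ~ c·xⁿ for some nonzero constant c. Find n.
6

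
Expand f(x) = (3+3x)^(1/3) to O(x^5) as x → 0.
3**(1/3) + 3**(1/3)*x/3 - 3**(1/3)*x**2/9 + 5*3**(1/3)*x**3/81 - 10*3**(1/3)*x**4/243 + O(x**5)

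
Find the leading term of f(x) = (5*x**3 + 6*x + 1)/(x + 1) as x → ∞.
5*x**2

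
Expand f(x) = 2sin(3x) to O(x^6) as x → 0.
6*x - 9*x**3 + 81*x**5/20 + O(x**6)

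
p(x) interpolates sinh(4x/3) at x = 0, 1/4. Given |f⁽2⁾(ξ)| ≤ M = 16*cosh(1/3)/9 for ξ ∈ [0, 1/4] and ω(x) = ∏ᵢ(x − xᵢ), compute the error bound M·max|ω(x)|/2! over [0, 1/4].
cosh(1/3)/72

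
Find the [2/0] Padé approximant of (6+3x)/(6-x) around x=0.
x**2/9 + 2*x/3 + 1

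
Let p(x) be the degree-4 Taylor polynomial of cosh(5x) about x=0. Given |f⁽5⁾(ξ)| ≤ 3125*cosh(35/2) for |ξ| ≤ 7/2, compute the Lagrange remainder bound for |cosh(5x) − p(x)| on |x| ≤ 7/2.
10504375*cosh(35/2)/768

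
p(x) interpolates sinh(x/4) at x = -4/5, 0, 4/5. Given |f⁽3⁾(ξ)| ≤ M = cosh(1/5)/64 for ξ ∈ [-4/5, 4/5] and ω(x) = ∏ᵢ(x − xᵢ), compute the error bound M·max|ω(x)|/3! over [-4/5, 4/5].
sqrt(3)*cosh(1/5)/3375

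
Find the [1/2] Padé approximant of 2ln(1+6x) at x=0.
12*x/(-3*x**2 + 3*x + 1)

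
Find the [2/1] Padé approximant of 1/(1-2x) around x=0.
1/(1 - 2*x)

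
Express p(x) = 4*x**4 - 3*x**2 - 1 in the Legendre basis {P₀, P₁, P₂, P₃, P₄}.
(-6/5)P₀ + (2/7)P₂ + (32/35)P₄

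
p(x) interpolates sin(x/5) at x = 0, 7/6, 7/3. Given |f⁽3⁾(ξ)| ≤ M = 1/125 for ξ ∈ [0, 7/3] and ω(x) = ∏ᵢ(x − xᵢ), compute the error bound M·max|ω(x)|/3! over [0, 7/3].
343*sqrt(3)/729000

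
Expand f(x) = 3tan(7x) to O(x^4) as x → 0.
21*x + 343*x**3 + O(x**4)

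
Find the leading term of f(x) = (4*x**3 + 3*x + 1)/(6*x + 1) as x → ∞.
2*x**2/3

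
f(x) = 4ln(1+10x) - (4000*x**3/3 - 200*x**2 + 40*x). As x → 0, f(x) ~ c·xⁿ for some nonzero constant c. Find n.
4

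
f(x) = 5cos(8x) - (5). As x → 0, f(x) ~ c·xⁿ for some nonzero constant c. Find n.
2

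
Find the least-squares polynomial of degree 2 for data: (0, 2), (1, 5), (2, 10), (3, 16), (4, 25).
72/35 + (139/70)x + (13/14)x²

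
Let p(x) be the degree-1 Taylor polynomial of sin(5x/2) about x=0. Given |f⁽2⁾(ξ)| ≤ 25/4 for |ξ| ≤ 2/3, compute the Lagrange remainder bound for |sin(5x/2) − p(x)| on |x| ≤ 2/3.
25/18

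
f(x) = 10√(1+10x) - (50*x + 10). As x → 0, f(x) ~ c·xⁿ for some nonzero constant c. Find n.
2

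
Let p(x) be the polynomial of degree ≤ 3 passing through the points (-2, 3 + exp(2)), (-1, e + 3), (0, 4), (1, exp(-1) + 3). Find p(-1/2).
(-1 + e*(-exp(2) + 9*e + 57))*exp(-1)/16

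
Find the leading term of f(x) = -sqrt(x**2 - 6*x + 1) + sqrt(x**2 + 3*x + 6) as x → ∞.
9/2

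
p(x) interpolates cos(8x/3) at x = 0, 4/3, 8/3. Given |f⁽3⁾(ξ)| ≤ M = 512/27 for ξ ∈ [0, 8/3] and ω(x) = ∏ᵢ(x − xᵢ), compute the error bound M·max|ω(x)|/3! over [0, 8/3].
32768*sqrt(3)/19683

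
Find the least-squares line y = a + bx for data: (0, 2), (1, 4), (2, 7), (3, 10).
a = 17/10, b = 27/10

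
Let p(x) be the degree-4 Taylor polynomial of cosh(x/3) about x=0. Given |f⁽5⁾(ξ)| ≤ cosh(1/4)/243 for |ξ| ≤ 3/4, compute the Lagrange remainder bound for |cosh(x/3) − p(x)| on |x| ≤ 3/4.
cosh(1/4)/122880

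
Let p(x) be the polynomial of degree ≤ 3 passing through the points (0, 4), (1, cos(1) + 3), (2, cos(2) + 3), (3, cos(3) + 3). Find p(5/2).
15*cos(2)/16 + 5*cos(3)/16 - 5*cos(1)/16 + 49/16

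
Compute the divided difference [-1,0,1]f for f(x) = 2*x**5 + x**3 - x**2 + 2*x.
-1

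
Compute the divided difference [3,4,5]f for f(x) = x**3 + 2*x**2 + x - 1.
14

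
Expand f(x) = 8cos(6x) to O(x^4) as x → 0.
8 - 144*x**2 + O(x**4)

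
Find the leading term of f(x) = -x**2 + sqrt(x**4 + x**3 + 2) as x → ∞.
x/2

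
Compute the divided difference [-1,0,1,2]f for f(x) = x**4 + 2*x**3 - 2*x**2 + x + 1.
4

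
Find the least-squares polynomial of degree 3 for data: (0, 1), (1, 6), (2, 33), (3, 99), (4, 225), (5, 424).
23/21 + (-34/63)x + (97/42)x² + (53/18)x³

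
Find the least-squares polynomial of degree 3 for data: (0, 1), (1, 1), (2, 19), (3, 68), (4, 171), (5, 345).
50/63 + (-209/378)x + (-100/63)x² + (167/54)x³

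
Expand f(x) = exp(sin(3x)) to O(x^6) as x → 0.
1 + 3*x + 9*x**2/2 - 81*x**4/8 - 81*x**5/5 + O(x**6)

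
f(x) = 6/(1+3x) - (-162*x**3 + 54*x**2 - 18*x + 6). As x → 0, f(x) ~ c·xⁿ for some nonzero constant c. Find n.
4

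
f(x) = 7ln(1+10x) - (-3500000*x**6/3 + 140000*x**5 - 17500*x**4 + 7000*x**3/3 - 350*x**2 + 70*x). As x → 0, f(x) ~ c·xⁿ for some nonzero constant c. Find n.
7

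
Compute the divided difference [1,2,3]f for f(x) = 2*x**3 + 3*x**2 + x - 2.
15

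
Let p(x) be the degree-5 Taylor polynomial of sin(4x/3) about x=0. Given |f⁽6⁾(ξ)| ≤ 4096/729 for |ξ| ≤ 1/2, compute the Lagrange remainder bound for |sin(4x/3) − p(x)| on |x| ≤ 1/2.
4/32805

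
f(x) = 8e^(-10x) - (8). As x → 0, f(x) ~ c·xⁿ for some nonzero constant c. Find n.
1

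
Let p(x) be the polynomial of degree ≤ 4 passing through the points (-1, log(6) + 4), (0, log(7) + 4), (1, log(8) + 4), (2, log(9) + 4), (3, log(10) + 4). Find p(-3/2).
log(2048*2**(19/32)*3**(83/128)*5**(35/128)*7**(23/32)/7203) + 4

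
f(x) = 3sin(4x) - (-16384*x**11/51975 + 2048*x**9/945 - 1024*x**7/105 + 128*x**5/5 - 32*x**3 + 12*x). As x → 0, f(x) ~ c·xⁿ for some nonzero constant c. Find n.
13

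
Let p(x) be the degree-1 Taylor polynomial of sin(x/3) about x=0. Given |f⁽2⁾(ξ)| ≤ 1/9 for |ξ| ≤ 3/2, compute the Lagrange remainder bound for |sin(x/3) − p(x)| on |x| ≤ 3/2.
1/8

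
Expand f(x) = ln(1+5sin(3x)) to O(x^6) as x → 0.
15*x - 225*x**2/2 + 2205*x**3/2 - 49275*x**4/4 + 1174581*x**5/8 + O(x**6)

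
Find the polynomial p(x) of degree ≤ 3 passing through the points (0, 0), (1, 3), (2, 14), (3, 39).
x**3 + x**2 + x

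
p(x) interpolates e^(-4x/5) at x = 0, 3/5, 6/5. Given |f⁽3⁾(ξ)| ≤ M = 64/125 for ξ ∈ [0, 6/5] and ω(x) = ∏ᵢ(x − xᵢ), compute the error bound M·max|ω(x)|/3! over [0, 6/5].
64*sqrt(3)/15625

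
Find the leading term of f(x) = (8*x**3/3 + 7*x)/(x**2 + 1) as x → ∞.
8*x/3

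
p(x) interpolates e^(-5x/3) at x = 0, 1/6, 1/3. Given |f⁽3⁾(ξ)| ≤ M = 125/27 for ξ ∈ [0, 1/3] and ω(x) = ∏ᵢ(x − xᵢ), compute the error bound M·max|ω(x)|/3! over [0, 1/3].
125*sqrt(3)/157464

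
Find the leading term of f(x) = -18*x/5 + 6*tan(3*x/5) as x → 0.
54*x**3/125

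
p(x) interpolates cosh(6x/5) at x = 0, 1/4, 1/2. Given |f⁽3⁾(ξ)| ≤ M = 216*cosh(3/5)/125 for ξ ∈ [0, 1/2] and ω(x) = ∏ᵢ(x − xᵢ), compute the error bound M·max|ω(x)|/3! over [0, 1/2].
sqrt(3)*cosh(3/5)/1000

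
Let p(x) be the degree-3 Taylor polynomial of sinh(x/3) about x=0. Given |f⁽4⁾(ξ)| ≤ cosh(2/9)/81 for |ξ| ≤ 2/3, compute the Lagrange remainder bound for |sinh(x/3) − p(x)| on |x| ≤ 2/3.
2*cosh(2/9)/19683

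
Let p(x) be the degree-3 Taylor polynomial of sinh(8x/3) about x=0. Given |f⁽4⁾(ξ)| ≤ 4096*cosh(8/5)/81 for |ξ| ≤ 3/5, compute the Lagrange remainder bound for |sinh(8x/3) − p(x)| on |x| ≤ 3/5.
512*cosh(8/5)/1875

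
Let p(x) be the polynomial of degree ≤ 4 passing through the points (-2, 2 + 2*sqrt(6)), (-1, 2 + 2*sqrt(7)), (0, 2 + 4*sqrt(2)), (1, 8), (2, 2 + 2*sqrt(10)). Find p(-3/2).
-35*sqrt(2)/16 - 5*sqrt(10)/64 + 35*sqrt(6)/64 + 53/16 + 35*sqrt(7)/16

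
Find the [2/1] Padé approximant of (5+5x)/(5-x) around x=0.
(x + 1)/(1 - x/5)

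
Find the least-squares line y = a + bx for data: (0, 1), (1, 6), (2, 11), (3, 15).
a = 6/5, b = 47/10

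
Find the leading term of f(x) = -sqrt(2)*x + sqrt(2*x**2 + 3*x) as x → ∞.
3*sqrt(2)/4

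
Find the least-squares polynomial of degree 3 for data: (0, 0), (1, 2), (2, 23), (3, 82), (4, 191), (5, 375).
-17/126 + (-859/756)x + (149/252)x² + (79/27)x³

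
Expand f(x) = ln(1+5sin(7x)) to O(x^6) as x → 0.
35*x - 1225*x**2/2 + 84035*x**3/6 - 4381825*x**4/12 + 243718307*x**5/24 + O(x**6)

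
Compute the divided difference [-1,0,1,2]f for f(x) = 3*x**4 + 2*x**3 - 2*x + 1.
8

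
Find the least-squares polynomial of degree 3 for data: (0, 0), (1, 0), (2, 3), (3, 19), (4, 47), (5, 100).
-1/126 + (-185/756)x + (-115/126)x² + (107/108)x³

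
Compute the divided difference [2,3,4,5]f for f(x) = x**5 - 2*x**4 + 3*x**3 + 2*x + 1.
100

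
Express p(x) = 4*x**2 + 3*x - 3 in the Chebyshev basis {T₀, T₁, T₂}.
-T₀ + (3)T₁ + (2)T₂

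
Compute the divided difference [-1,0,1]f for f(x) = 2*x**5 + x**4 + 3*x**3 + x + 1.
1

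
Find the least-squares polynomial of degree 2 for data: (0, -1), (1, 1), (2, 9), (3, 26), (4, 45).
-44/35 + (-41/70)x + (43/14)x²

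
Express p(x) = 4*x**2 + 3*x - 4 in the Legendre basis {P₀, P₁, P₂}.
(-8/3)P₀ + (3)P₁ + (8/3)P₂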